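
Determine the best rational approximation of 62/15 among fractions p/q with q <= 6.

25/6

Expand x = 62/15 as a continued fraction with the Euclidean algorithm:
  62 = 4*15 + 2, so a_0 = 4.
  15 = 7*2 + 1, so a_1 = 7.
  2 = 2*1 + 0, so a_2 = 2.
so x = [4; 7, 2].
Convergents (p_i = a_i*p_{i-1} + p_{i-2}, q_i = a_i*q_{i-1} + q_{i-2} with p_{-2}=0, p_{-1}=1, q_{-2}=1, q_{-1}=0), until the denominator exceeds 6:
  i=0: a_0=4, p_0 = 4*1 + 0 = 4, q_0 = 4*0 + 1 = 1.
  i=1: a_1=7, p_1 = 7*4 + 1 = 29, q_1 = 7*1 + 0 = 7.
q_1 = 7 > 6, so the last convergent with denominator <= 6 is p_0/q_0 = 4/1.
The closest fraction with denominator <= 6 is either p_0/q_0 or the intermediate fraction (k*p_0 + p_{-1})/(k*q_0 + q_{-1}) with the largest k >= 1 whose denominator stays <= 6; these approach x as k grows, and every other convergent or intermediate fraction in range is farther away.
Largest k: floor((6 - q_{-1})/q_0) = floor((6 - 0)/1) = 6 (using the seeds p_{-1} = 1, q_{-1} = 0).
That gives (6*4 + 1)/(6*1 + 0) = 25/6.
Compare the errors: |x - 4/1| = |62*1 - 4*15|/(15*1) = 2/15, and |x - 25/6| = |62*6 - 25*15|/(15*6) = 3/90.
Cross-multiplying, 3*15 = 45 < 180 = 2*90, so 3/90 is smaller: the intermediate fraction 25/6 is closer to x than 4/1.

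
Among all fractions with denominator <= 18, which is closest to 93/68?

Expand x = 93/68 as a continued fraction with the Euclidean algorithm:
  93 = 1*68 + 25, so a_0 = 1.
  68 = 2*25 + 18, so a_1 = 2.
  25 = 1*18 + 7, so a_2 = 1.
  18 = 2*7 + 4, so a_3 = 2.
  7 = 1*4 + 3, so a_4 = 1.
  4 = 1*3 + 1, so a_5 = 1.
  3 = 3*1 + 0, so a_6 = 3.
so x = [1; 2, 1, 2, 1, 1, 3].
Convergents (p_i = a_i*p_{i-1} + p_{i-2}, q_i = a_i*q_{i-1} + q_{i-2} with p_{-2}=0, p_{-1}=1, q_{-2}=1, q_{-1}=0), until the denominator exceeds 18:
  i=0: a_0=1, p_0 = 1*1 + 0 = 1, q_0 = 1*0 + 1 = 1.
  i=1: a_1=2, p_1 = 2*1 + 1 = 3, q_1 = 2*1 + 0 = 2.
  i=2: a_2=1, p_2 = 1*3 + 1 = 4, q_2 = 1*2 + 1 = 3.
  i=3: a_3=2, p_3 = 2*4 + 3 = 11, q_3 = 2*3 + 2 = 8.
  i=4: a_4=1, p_4 = 1*11 + 4 = 15, q_4 = 1*8 + 3 = 11.
  i=5: a_5=1, p_5 = 1*15 + 11 = 26, q_5 = 1*11 + 8 = 19.
q_5 = 19 > 18, so the last convergent with denominator <= 18 is p_4/q_4 = 15/11.
The closest fraction with denominator <= 18 is either p_4/q_4 or the intermediate fraction (k*p_4 + p_3)/(k*q_4 + q_3) with the largest k >= 1 whose denominator stays <= 18; these approach x as k grows, and every other convergent or intermediate fraction in range is farther away.
Largest k: floor((18 - q_3)/q_4) = floor((18 - 8)/11) = 0.
Since k = 0, no intermediate fraction beyond p_4/q_4 has denominator <= 18, so the convergent 15/11 is the closest (its error is |93*11 - 15*68|/(68*11) = 3/748).

15/11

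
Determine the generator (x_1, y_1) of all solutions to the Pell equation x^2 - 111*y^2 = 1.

(x, y) = (295, 28)

First expand sqrt(111) as a continued fraction. With x_i = (sqrt(111) + m_i)/d_i and (m_0, d_0) = (0, 1): a_0 = floor(sqrt(111)) = 10, since 10^2 = 100 <= 111 < 121 = 11^2.
Iterate m_{i+1} = d_i*a_i - m_i, d_{i+1} = (111 - m_{i+1}^2)/d_i, a_{i+1} = floor((a_0 + m_{i+1})/d_{i+1}):
  m_1 = 1*10 - 0 = 10, d_1 = (111 - 10^2)/1 = 11/1 = 11, a_1 = floor((10 + 10)/11) = 1.
  m_2 = 11*1 - 10 = 1, d_2 = (111 - 1^2)/11 = 110/11 = 10, a_2 = floor((10 + 1)/10) = 1.
  m_3 = 10*1 - 1 = 9, d_3 = (111 - 9^2)/10 = 30/10 = 3, a_3 = floor((10 + 9)/3) = 6.
  m_4 = 3*6 - 9 = 9, d_4 = (111 - 9^2)/3 = 30/3 = 10, a_4 = floor((10 + 9)/10) = 1.
  m_5 = 10*1 - 9 = 1, d_5 = (111 - 1^2)/10 = 110/10 = 11, a_5 = floor((10 + 1)/11) = 1.
  m_6 = 11*1 - 1 = 10, d_6 = (111 - 10^2)/11 = 11/11 = 1, a_6 = floor((10 + 10)/1) = 20.
  m_7 = 1*20 - 10 = 10, d_7 = (111 - 10^2)/1 = 11/1 = 11: (m_7, d_7) = (m_1, d_1) = (10, 11), so from here the quotients repeat a_1, ..., a_6; the period length is 6.
So sqrt(111) = [10; (1, 1, 6, 1, 1, 20)] with period length k = 6.
k is even, so the fundamental solution of x^2 - 111y^2 = 1 is (p_{k-1}, q_{k-1}) = (p_5, q_5); compute convergents through index 5.
Convergents (p_i = a_i*p_{i-1} + p_{i-2}, q_i = a_i*q_{i-1} + q_{i-2} with p_{-2}=0, p_{-1}=1, q_{-2}=1, q_{-1}=0):
  i=0: a_0=10, p_0 = 10*1 + 0 = 10, q_0 = 10*0 + 1 = 1.
  i=1: a_1=1, p_1 = 1*10 + 1 = 11, q_1 = 1*1 + 0 = 1.
  i=2: a_2=1, p_2 = 1*11 + 10 = 21, q_2 = 1*1 + 1 = 2.
  i=3: a_3=6, p_3 = 6*21 + 11 = 137, q_3 = 6*2 + 1 = 13.
  i=4: a_4=1, p_4 = 1*137 + 21 = 158, q_4 = 1*13 + 2 = 15.
  i=5: a_5=1, p_5 = 1*158 + 137 = 295, q_5 = 1*15 + 13 = 28.
Check: 295^2 - 111*28^2 = 87025 - 87024 = 1, so (x, y) = (295, 28) solves the equation, and by the theorem it is the least positive solution.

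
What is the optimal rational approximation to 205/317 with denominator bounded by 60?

11/17

Expand x = 205/317 as a continued fraction with the Euclidean algorithm:
  205 = 0*317 + 205, so a_0 = 0.
  317 = 1*205 + 112, so a_1 = 1.
  205 = 1*112 + 93, so a_2 = 1.
  112 = 1*93 + 19, so a_3 = 1.
  93 = 4*19 + 17, so a_4 = 4.
  19 = 1*17 + 2, so a_5 = 1.
  17 = 8*2 + 1, so a_6 = 8.
  2 = 2*1 + 0, so a_7 = 2.
so x = [0; 1, 1, 1, 4, 1, 8, 2].
Convergents (p_i = a_i*p_{i-1} + p_{i-2}, q_i = a_i*q_{i-1} + q_{i-2} with p_{-2}=0, p_{-1}=1, q_{-2}=1, q_{-1}=0), until the denominator exceeds 60:
  i=0: a_0=0, p_0 = 0*1 + 0 = 0, q_0 = 0*0 + 1 = 1.
  i=1: a_1=1, p_1 = 1*0 + 1 = 1, q_1 = 1*1 + 0 = 1.
  i=2: a_2=1, p_2 = 1*1 + 0 = 1, q_2 = 1*1 + 1 = 2.
  i=3: a_3=1, p_3 = 1*1 + 1 = 2, q_3 = 1*2 + 1 = 3.
  i=4: a_4=4, p_4 = 4*2 + 1 = 9, q_4 = 4*3 + 2 = 14.
  i=5: a_5=1, p_5 = 1*9 + 2 = 11, q_5 = 1*14 + 3 = 17.
  i=6: a_6=8, p_6 = 8*11 + 9 = 97, q_6 = 8*17 + 14 = 150.
q_6 = 150 > 60, so the last convergent with denominator <= 60 is p_5/q_5 = 11/17.
The closest fraction with denominator <= 60 is either p_5/q_5 or the intermediate fraction (k*p_5 + p_4)/(k*q_5 + q_4) with the largest k >= 1 whose denominator stays <= 60; these approach x as k grows, and every other convergent or intermediate fraction in range is farther away.
Largest k: floor((60 - q_4)/q_5) = floor((60 - 14)/17) = 2.
That gives (2*11 + 9)/(2*17 + 14) = 31/48.
Compare the errors: |x - 11/17| = |205*17 - 11*317|/(317*17) = 2/5389, and |x - 31/48| = |205*48 - 31*317|/(317*48) = 13/15216.
Cross-multiplying, 2*15216 = 30432 < 70057 = 13*5389, so 2/5389 is smaller: the convergent 11/17 is closer to x than 31/48.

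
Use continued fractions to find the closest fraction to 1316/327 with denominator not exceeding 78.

Expand x = 1316/327 as a continued fraction with the Euclidean algorithm:
  1316 = 4*327 + 8, so a_0 = 4.
  327 = 40*8 + 7, so a_1 = 40.
  8 = 1*7 + 1, so a_2 = 1.
  7 = 7*1 + 0, so a_3 = 7.
so x = [4; 40, 1, 7].
Convergents (p_i = a_i*p_{i-1} + p_{i-2}, q_i = a_i*q_{i-1} + q_{i-2} with p_{-2}=0, p_{-1}=1, q_{-2}=1, q_{-1}=0), until the denominator exceeds 78:
  i=0: a_0=4, p_0 = 4*1 + 0 = 4, q_0 = 4*0 + 1 = 1.
  i=1: a_1=40, p_1 = 40*4 + 1 = 161, q_1 = 40*1 + 0 = 40.
  i=2: a_2=1, p_2 = 1*161 + 4 = 165, q_2 = 1*40 + 1 = 41.
  i=3: a_3=7, p_3 = 7*165 + 161 = 1316, q_3 = 7*41 + 40 = 327.
q_3 = 327 > 78, so the last convergent with denominator <= 78 is p_2/q_2 = 165/41.
The closest fraction with denominator <= 78 is either p_2/q_2 or the intermediate fraction (k*p_2 + p_1)/(k*q_2 + q_1) with the largest k >= 1 whose denominator stays <= 78; these approach x as k grows, and every other convergent or intermediate fraction in range is farther away.
Largest k: floor((78 - q_1)/q_2) = floor((78 - 40)/41) = 0.
Since k = 0, no intermediate fraction beyond p_2/q_2 has denominator <= 78, so the convergent 165/41 is the closest (its error is |1316*41 - 165*327|/(327*41) = 1/13407).

165/41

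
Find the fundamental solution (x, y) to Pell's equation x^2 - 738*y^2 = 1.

(x, y) = (163, 6)

First expand sqrt(738) as a continued fraction. With x_i = (sqrt(738) + m_i)/d_i and (m_0, d_0) = (0, 1): a_0 = floor(sqrt(738)) = 27, since 27^2 = 729 <= 738 < 784 = 28^2.
Iterate m_{i+1} = d_i*a_i - m_i, d_{i+1} = (738 - m_{i+1}^2)/d_i, a_{i+1} = floor((a_0 + m_{i+1})/d_{i+1}):
  m_1 = 1*27 - 0 = 27, d_1 = (738 - 27^2)/1 = 9/1 = 9, a_1 = floor((27 + 27)/9) = 6.
  m_2 = 9*6 - 27 = 27, d_2 = (738 - 27^2)/9 = 9/9 = 1, a_2 = floor((27 + 27)/1) = 54.
  m_3 = 1*54 - 27 = 27, d_3 = (738 - 27^2)/1 = 9/1 = 9: (m_3, d_3) = (m_1, d_1) = (27, 9), so from here the quotients repeat a_1, a_2; the period length is 2.
So sqrt(738) = [27; (6, 54)] with period length k = 2.
k is even, so the fundamental solution of x^2 - 738y^2 = 1 is (p_{k-1}, q_{k-1}) = (p_1, q_1); compute convergents through index 1.
Convergents (p_i = a_i*p_{i-1} + p_{i-2}, q_i = a_i*q_{i-1} + q_{i-2} with p_{-2}=0, p_{-1}=1, q_{-2}=1, q_{-1}=0):
  i=0: a_0=27, p_0 = 27*1 + 0 = 27, q_0 = 27*0 + 1 = 1.
  i=1: a_1=6, p_1 = 6*27 + 1 = 163, q_1 = 6*1 + 0 = 6.
Check: 163^2 - 738*6^2 = 26569 - 26568 = 1, so (x, y) = (163, 6) solves the equation, and by the theorem it is the least positive solution.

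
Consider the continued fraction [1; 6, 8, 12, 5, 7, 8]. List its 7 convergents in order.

Using the convergent recurrence p_i = a_i*p_{i-1} + p_{i-2}, q_i = a_i*q_{i-1} + q_{i-2} with p_{-2}=0, p_{-1}=1, q_{-2}=1, q_{-1}=0:
  i=0: a_0=1, p_0 = 1*1 + 0 = 1, q_0 = 1*0 + 1 = 1.
  i=1: a_1=6, p_1 = 6*1 + 1 = 7, q_1 = 6*1 + 0 = 6.
  i=2: a_2=8, p_2 = 8*7 + 1 = 57, q_2 = 8*6 + 1 = 49.
  i=3: a_3=12, p_3 = 12*57 + 7 = 691, q_3 = 12*49 + 6 = 594.
  i=4: a_4=5, p_4 = 5*691 + 57 = 3512, q_4 = 5*594 + 49 = 3019.
  i=5: a_5=7, p_5 = 7*3512 + 691 = 25275, q_5 = 7*3019 + 594 = 21727.
  i=6: a_6=8, p_6 = 8*25275 + 3512 = 205712, q_6 = 8*21727 + 3019 = 176835.

1/1, 7/6, 57/49, 691/594, 3512/3019, 25275/21727, 205712/176835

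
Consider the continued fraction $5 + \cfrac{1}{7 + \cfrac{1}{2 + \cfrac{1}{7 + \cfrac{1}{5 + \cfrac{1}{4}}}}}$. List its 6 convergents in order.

5/1, 36/7, 77/15, 575/112, 2952/575, 12383/2412

Using the convergent recurrence p_i = a_i*p_{i-1} + p_{i-2}, q_i = a_i*q_{i-1} + q_{i-2} with p_{-2}=0, p_{-1}=1, q_{-2}=1, q_{-1}=0:
  i=0: a_0=5, p_0 = 5*1 + 0 = 5, q_0 = 5*0 + 1 = 1.
  i=1: a_1=7, p_1 = 7*5 + 1 = 36, q_1 = 7*1 + 0 = 7.
  i=2: a_2=2, p_2 = 2*36 + 5 = 77, q_2 = 2*7 + 1 = 15.
  i=3: a_3=7, p_3 = 7*77 + 36 = 575, q_3 = 7*15 + 7 = 112.
  i=4: a_4=5, p_4 = 5*575 + 77 = 2952, q_4 = 5*112 + 15 = 575.
  i=5: a_5=4, p_5 = 4*2952 + 575 = 12383, q_5 = 4*575 + 112 = 2412.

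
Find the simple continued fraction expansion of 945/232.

Run the Euclidean algorithm on 945 and 232; the successive quotients are the partial quotients a_0, a_1, ... (each step inverts the fractional part left over by the previous one):
  945 = 4*232 + 17, so a_0 = 4.
  232 = 13*17 + 11, so a_1 = 13.
  17 = 1*11 + 6, so a_2 = 1.
  11 = 1*6 + 5, so a_3 = 1.
  6 = 1*5 + 1, so a_4 = 1.
  5 = 5*1 + 0, so a_5 = 5.
The remainder reaches 0 after 6 divisions, so the expansion has 6 partial quotients, read off in order.

[4; 13, 1, 1, 1, 5]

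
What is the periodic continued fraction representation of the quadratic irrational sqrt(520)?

Write x_i = (sqrt(520) + m_i)/d_i with (m_0, d_0) = (0, 1). a_0 = floor(sqrt(520)) = 22, since 22^2 = 484 <= 520 < 529 = 23^2.
Iterate m_{i+1} = d_i*a_i - m_i, d_{i+1} = (520 - m_{i+1}^2)/d_i, a_{i+1} = floor((a_0 + m_{i+1})/d_{i+1}):
  m_1 = 1*22 - 0 = 22, d_1 = (520 - 22^2)/1 = 36/1 = 36, a_1 = floor((22 + 22)/36) = 1.
  m_2 = 36*1 - 22 = 14, d_2 = (520 - 14^2)/36 = 324/36 = 9, a_2 = floor((22 + 14)/9) = 4.
  m_3 = 9*4 - 14 = 22, d_3 = (520 - 22^2)/9 = 36/9 = 4, a_3 = floor((22 + 22)/4) = 11.
  m_4 = 4*11 - 22 = 22, d_4 = (520 - 22^2)/4 = 36/4 = 9, a_4 = floor((22 + 22)/9) = 4.
  m_5 = 9*4 - 22 = 14, d_5 = (520 - 14^2)/9 = 324/9 = 36, a_5 = floor((22 + 14)/36) = 1.
  m_6 = 36*1 - 14 = 22, d_6 = (520 - 22^2)/36 = 36/36 = 1, a_6 = floor((22 + 22)/1) = 44.
  m_7 = 1*44 - 22 = 22, d_7 = (520 - 22^2)/1 = 36/1 = 36: (m_7, d_7) = (m_1, d_1) = (22, 36), so from here the quotients repeat a_1, ..., a_6; the period length is 6.
Hence the expansion of sqrt(520) is a_0 = 22 followed by the repeating block 1, 4, 11, 4, 1, 44 (period 6).

[22; (1, 4, 11, 4, 1, 44)]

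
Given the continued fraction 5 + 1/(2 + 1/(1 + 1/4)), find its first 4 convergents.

5/1, 11/2, 16/3, 75/14

Using the convergent recurrence p_i = a_i*p_{i-1} + p_{i-2}, q_i = a_i*q_{i-1} + q_{i-2} with p_{-2}=0, p_{-1}=1, q_{-2}=1, q_{-1}=0:
  i=0: a_0=5, p_0 = 5*1 + 0 = 5, q_0 = 5*0 + 1 = 1.
  i=1: a_1=2, p_1 = 2*5 + 1 = 11, q_1 = 2*1 + 0 = 2.
  i=2: a_2=1, p_2 = 1*11 + 5 = 16, q_2 = 1*2 + 1 = 3.
  i=3: a_3=4, p_3 = 4*16 + 11 = 75, q_3 = 4*3 + 2 = 14.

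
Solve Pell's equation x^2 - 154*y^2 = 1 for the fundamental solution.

(x, y) = (21295, 1716)

First expand sqrt(154) as a continued fraction. With x_i = (sqrt(154) + m_i)/d_i and (m_0, d_0) = (0, 1): a_0 = floor(sqrt(154)) = 12, since 12^2 = 144 <= 154 < 169 = 13^2.
Iterate m_{i+1} = d_i*a_i - m_i, d_{i+1} = (154 - m_{i+1}^2)/d_i, a_{i+1} = floor((a_0 + m_{i+1})/d_{i+1}):
  m_1 = 1*12 - 0 = 12, d_1 = (154 - 12^2)/1 = 10/1 = 10, a_1 = floor((12 + 12)/10) = 2.
  m_2 = 10*2 - 12 = 8, d_2 = (154 - 8^2)/10 = 90/10 = 9, a_2 = floor((12 + 8)/9) = 2.
  m_3 = 9*2 - 8 = 10, d_3 = (154 - 10^2)/9 = 54/9 = 6, a_3 = floor((12 + 10)/6) = 3.
  m_4 = 6*3 - 10 = 8, d_4 = (154 - 8^2)/6 = 90/6 = 15, a_4 = floor((12 + 8)/15) = 1.
  m_5 = 15*1 - 8 = 7, d_5 = (154 - 7^2)/15 = 105/15 = 7, a_5 = floor((12 + 7)/7) = 2.
  m_6 = 7*2 - 7 = 7, d_6 = (154 - 7^2)/7 = 105/7 = 15, a_6 = floor((12 + 7)/15) = 1.
  m_7 = 15*1 - 7 = 8, d_7 = (154 - 8^2)/15 = 90/15 = 6, a_7 = floor((12 + 8)/6) = 3.
  m_8 = 6*3 - 8 = 10, d_8 = (154 - 10^2)/6 = 54/6 = 9, a_8 = floor((12 + 10)/9) = 2.
  m_9 = 9*2 - 10 = 8, d_9 = (154 - 8^2)/9 = 90/9 = 10, a_9 = floor((12 + 8)/10) = 2.
  m_10 = 10*2 - 8 = 12, d_10 = (154 - 12^2)/10 = 10/10 = 1, a_10 = floor((12 + 12)/1) = 24.
  m_11 = 1*24 - 12 = 12, d_11 = (154 - 12^2)/1 = 10/1 = 10: (m_11, d_11) = (m_1, d_1) = (12, 10), so from here the quotients repeat a_1, ..., a_10; the period length is 10.
So sqrt(154) = [12; (2, 2, 3, 1, 2, 1, 3, 2, 2, 24)] with period length k = 10.
k is even, so the fundamental solution of x^2 - 154y^2 = 1 is (p_{k-1}, q_{k-1}) = (p_9, q_9); compute convergents through index 9.
Convergents (p_i = a_i*p_{i-1} + p_{i-2}, q_i = a_i*q_{i-1} + q_{i-2} with p_{-2}=0, p_{-1}=1, q_{-2}=1, q_{-1}=0):
  i=0: a_0=12, p_0 = 12*1 + 0 = 12, q_0 = 12*0 + 1 = 1.
  i=1: a_1=2, p_1 = 2*12 + 1 = 25, q_1 = 2*1 + 0 = 2.
  i=2: a_2=2, p_2 = 2*25 + 12 = 62, q_2 = 2*2 + 1 = 5.
  i=3: a_3=3, p_3 = 3*62 + 25 = 211, q_3 = 3*5 + 2 = 17.
  i=4: a_4=1, p_4 = 1*211 + 62 = 273, q_4 = 1*17 + 5 = 22.
  i=5: a_5=2, p_5 = 2*273 + 211 = 757, q_5 = 2*22 + 17 = 61.
  i=6: a_6=1, p_6 = 1*757 + 273 = 1030, q_6 = 1*61 + 22 = 83.
  i=7: a_7=3, p_7 = 3*1030 + 757 = 3847, q_7 = 3*83 + 61 = 310.
  i=8: a_8=2, p_8 = 2*3847 + 1030 = 8724, q_8 = 2*310 + 83 = 703.
  i=9: a_9=2, p_9 = 2*8724 + 3847 = 21295, q_9 = 2*703 + 310 = 1716.
Check: 21295^2 - 154*1716^2 = 453477025 - 453477024 = 1, so (x, y) = (21295, 1716) solves the equation, and by the theorem it is the least positive solution.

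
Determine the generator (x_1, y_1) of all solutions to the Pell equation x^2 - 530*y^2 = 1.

(x, y) = (1059, 46)

First expand sqrt(530) as a continued fraction. With x_i = (sqrt(530) + m_i)/d_i and (m_0, d_0) = (0, 1): a_0 = floor(sqrt(530)) = 23, since 23^2 = 529 <= 530 < 576 = 24^2.
Iterate m_{i+1} = d_i*a_i - m_i, d_{i+1} = (530 - m_{i+1}^2)/d_i, a_{i+1} = floor((a_0 + m_{i+1})/d_{i+1}):
  m_1 = 1*23 - 0 = 23, d_1 = (530 - 23^2)/1 = 1/1 = 1, a_1 = floor((23 + 23)/1) = 46.
  m_2 = 1*46 - 23 = 23, d_2 = (530 - 23^2)/1 = 1/1 = 1: (m_2, d_2) = (m_1, d_1) = (23, 1), so from here the quotient a_1 repeats; the period length is 1.
So sqrt(530) = [23; (46)] with period length k = 1.
k is odd, so (p_{k-1}, q_{k-1}) only solves x^2 - 530y^2 = -1 and the fundamental solution of x^2 - 530y^2 = 1 is (p_{2k-1}, q_{2k-1}) = (p_1, q_1); compute convergents through index 1, running through the period twice.
Convergents (p_i = a_i*p_{i-1} + p_{i-2}, q_i = a_i*q_{i-1} + q_{i-2} with p_{-2}=0, p_{-1}=1, q_{-2}=1, q_{-1}=0):
  i=0: a_0=23, p_0 = 23*1 + 0 = 23, q_0 = 23*0 + 1 = 1.
  i=1: a_1=46, p_1 = 46*23 + 1 = 1059, q_1 = 46*1 + 0 = 46.
Indeed p_0^2 - 530*q_0^2 = 529 - 530 = -1, not +1.
Check: 1059^2 - 530*46^2 = 1121481 - 1121480 = 1, so (x, y) = (1059, 46) solves the equation, and by the theorem it is the least positive solution.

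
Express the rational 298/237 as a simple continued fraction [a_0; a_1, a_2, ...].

Run the Euclidean algorithm on 298 and 237; the successive quotients are the partial quotients a_0, a_1, ... (each step inverts the fractional part left over by the previous one):
  298 = 1*237 + 61, so a_0 = 1.
  237 = 3*61 + 54, so a_1 = 3.
  61 = 1*54 + 7, so a_2 = 1.
  54 = 7*7 + 5, so a_3 = 7.
  7 = 1*5 + 2, so a_4 = 1.
  5 = 2*2 + 1, so a_5 = 2.
  2 = 2*1 + 0, so a_6 = 2.
The remainder reaches 0 after 7 divisions, so the expansion has 7 partial quotients, read off in order.

[1; 3, 1, 7, 1, 2, 2]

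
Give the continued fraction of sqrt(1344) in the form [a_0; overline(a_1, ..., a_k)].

[36; overline(1, 1, 1, 17, 1, 1, 1, 72)]

Write x_i = (sqrt(1344) + m_i)/d_i with (m_0, d_0) = (0, 1). a_0 = floor(sqrt(1344)) = 36, since 36^2 = 1296 <= 1344 < 1369 = 37^2.
Iterate m_{i+1} = d_i*a_i - m_i, d_{i+1} = (1344 - m_{i+1}^2)/d_i, a_{i+1} = floor((a_0 + m_{i+1})/d_{i+1}):
  m_1 = 1*36 - 0 = 36, d_1 = (1344 - 36^2)/1 = 48/1 = 48, a_1 = floor((36 + 36)/48) = 1.
  m_2 = 48*1 - 36 = 12, d_2 = (1344 - 12^2)/48 = 1200/48 = 25, a_2 = floor((36 + 12)/25) = 1.
  m_3 = 25*1 - 12 = 13, d_3 = (1344 - 13^2)/25 = 1175/25 = 47, a_3 = floor((36 + 13)/47) = 1.
  m_4 = 47*1 - 13 = 34, d_4 = (1344 - 34^2)/47 = 188/47 = 4, a_4 = floor((36 + 34)/4) = 17.
  m_5 = 4*17 - 34 = 34, d_5 = (1344 - 34^2)/4 = 188/4 = 47, a_5 = floor((36 + 34)/47) = 1.
  m_6 = 47*1 - 34 = 13, d_6 = (1344 - 13^2)/47 = 1175/47 = 25, a_6 = floor((36 + 13)/25) = 1.
  m_7 = 25*1 - 13 = 12, d_7 = (1344 - 12^2)/25 = 1200/25 = 48, a_7 = floor((36 + 12)/48) = 1.
  m_8 = 48*1 - 12 = 36, d_8 = (1344 - 36^2)/48 = 48/48 = 1, a_8 = floor((36 + 36)/1) = 72.
  m_9 = 1*72 - 36 = 36, d_9 = (1344 - 36^2)/1 = 48/1 = 48: (m_9, d_9) = (m_1, d_1) = (36, 48), so from here the quotients repeat a_1, ..., a_8; the period length is 8.
Hence the expansion of sqrt(1344) is a_0 = 36 followed by the repeating block 1, 1, 1, 17, 1, 1, 1, 72 (period 8).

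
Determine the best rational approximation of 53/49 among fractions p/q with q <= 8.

9/8

Expand x = 53/49 as a continued fraction with the Euclidean algorithm:
  53 = 1*49 + 4, so a_0 = 1.
  49 = 12*4 + 1, so a_1 = 12.
  4 = 4*1 + 0, so a_2 = 4.
so x = [1; 12, 4].
Convergents (p_i = a_i*p_{i-1} + p_{i-2}, q_i = a_i*q_{i-1} + q_{i-2} with p_{-2}=0, p_{-1}=1, q_{-2}=1, q_{-1}=0), until the denominator exceeds 8:
  i=0: a_0=1, p_0 = 1*1 + 0 = 1, q_0 = 1*0 + 1 = 1.
  i=1: a_1=12, p_1 = 12*1 + 1 = 13, q_1 = 12*1 + 0 = 12.
q_1 = 12 > 8, so the last convergent with denominator <= 8 is p_0/q_0 = 1/1.
The closest fraction with denominator <= 8 is either p_0/q_0 or the intermediate fraction (k*p_0 + p_{-1})/(k*q_0 + q_{-1}) with the largest k >= 1 whose denominator stays <= 8; these approach x as k grows, and every other convergent or intermediate fraction in range is farther away.
Largest k: floor((8 - q_{-1})/q_0) = floor((8 - 0)/1) = 8 (using the seeds p_{-1} = 1, q_{-1} = 0).
That gives (8*1 + 1)/(8*1 + 0) = 9/8.
Compare the errors: |x - 1/1| = |53*1 - 1*49|/(49*1) = 4/49, and |x - 9/8| = |53*8 - 9*49|/(49*8) = 17/392.
Cross-multiplying, 17*49 = 833 < 1568 = 4*392, so 17/392 is smaller: the intermediate fraction 9/8 is closer to x than 1/1.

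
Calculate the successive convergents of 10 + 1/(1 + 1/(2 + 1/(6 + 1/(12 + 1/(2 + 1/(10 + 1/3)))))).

Using the convergent recurrence p_i = a_i*p_{i-1} + p_{i-2}, q_i = a_i*q_{i-1} + q_{i-2} with p_{-2}=0, p_{-1}=1, q_{-2}=1, q_{-1}=0:
  i=0: a_0=10, p_0 = 10*1 + 0 = 10, q_0 = 10*0 + 1 = 1.
  i=1: a_1=1, p_1 = 1*10 + 1 = 11, q_1 = 1*1 + 0 = 1.
  i=2: a_2=2, p_2 = 2*11 + 10 = 32, q_2 = 2*1 + 1 = 3.
  i=3: a_3=6, p_3 = 6*32 + 11 = 203, q_3 = 6*3 + 1 = 19.
  i=4: a_4=12, p_4 = 12*203 + 32 = 2468, q_4 = 12*19 + 3 = 231.
  i=5: a_5=2, p_5 = 2*2468 + 203 = 5139, q_5 = 2*231 + 19 = 481.
  i=6: a_6=10, p_6 = 10*5139 + 2468 = 53858, q_6 = 10*481 + 231 = 5041.
  i=7: a_7=3, p_7 = 3*53858 + 5139 = 166713, q_7 = 3*5041 + 481 = 15604.

10/1, 11/1, 32/3, 203/19, 2468/231, 5139/481, 53858/5041, 166713/15604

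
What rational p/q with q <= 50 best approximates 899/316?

128/45

Expand x = 899/316 as a continued fraction with the Euclidean algorithm:
  899 = 2*316 + 267, so a_0 = 2.
  316 = 1*267 + 49, so a_1 = 1.
  267 = 5*49 + 22, so a_2 = 5.
  49 = 2*22 + 5, so a_3 = 2.
  22 = 4*5 + 2, so a_4 = 4.
  5 = 2*2 + 1, so a_5 = 2.
  2 = 2*1 + 0, so a_6 = 2.
so x = [2; 1, 5, 2, 4, 2, 2].
Convergents (p_i = a_i*p_{i-1} + p_{i-2}, q_i = a_i*q_{i-1} + q_{i-2} with p_{-2}=0, p_{-1}=1, q_{-2}=1, q_{-1}=0), until the denominator exceeds 50:
  i=0: a_0=2, p_0 = 2*1 + 0 = 2, q_0 = 2*0 + 1 = 1.
  i=1: a_1=1, p_1 = 1*2 + 1 = 3, q_1 = 1*1 + 0 = 1.
  i=2: a_2=5, p_2 = 5*3 + 2 = 17, q_2 = 5*1 + 1 = 6.
  i=3: a_3=2, p_3 = 2*17 + 3 = 37, q_3 = 2*6 + 1 = 13.
  i=4: a_4=4, p_4 = 4*37 + 17 = 165, q_4 = 4*13 + 6 = 58.
q_4 = 58 > 50, so the last convergent with denominator <= 50 is p_3/q_3 = 37/13.
The closest fraction with denominator <= 50 is either p_3/q_3 or the intermediate fraction (k*p_3 + p_2)/(k*q_3 + q_2) with the largest k >= 1 whose denominator stays <= 50; these approach x as k grows, and every other convergent or intermediate fraction in range is farther away.
Largest k: floor((50 - q_2)/q_3) = floor((50 - 6)/13) = 3.
That gives (3*37 + 17)/(3*13 + 6) = 128/45.
Compare the errors: |x - 37/13| = |899*13 - 37*316|/(316*13) = 5/4108, and |x - 128/45| = |899*45 - 128*316|/(316*45) = 7/14220.
Cross-multiplying, 7*4108 = 28756 < 71100 = 5*14220, so 7/14220 is smaller: the intermediate fraction 128/45 is closer to x than 37/13.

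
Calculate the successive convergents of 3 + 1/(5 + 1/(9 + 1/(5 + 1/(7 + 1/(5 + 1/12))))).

3/1, 16/5, 147/46, 751/235, 5404/1691, 27771/8690, 338656/105971

Using the convergent recurrence p_i = a_i*p_{i-1} + p_{i-2}, q_i = a_i*q_{i-1} + q_{i-2} with p_{-2}=0, p_{-1}=1, q_{-2}=1, q_{-1}=0:
  i=0: a_0=3, p_0 = 3*1 + 0 = 3, q_0 = 3*0 + 1 = 1.
  i=1: a_1=5, p_1 = 5*3 + 1 = 16, q_1 = 5*1 + 0 = 5.
  i=2: a_2=9, p_2 = 9*16 + 3 = 147, q_2 = 9*5 + 1 = 46.
  i=3: a_3=5, p_3 = 5*147 + 16 = 751, q_3 = 5*46 + 5 = 235.
  i=4: a_4=7, p_4 = 7*751 + 147 = 5404, q_4 = 7*235 + 46 = 1691.
  i=5: a_5=5, p_5 = 5*5404 + 751 = 27771, q_5 = 5*1691 + 235 = 8690.
  i=6: a_6=12, p_6 = 12*27771 + 5404 = 338656, q_6 = 12*8690 + 1691 = 105971.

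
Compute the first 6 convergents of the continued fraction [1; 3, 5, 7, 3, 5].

Using the convergent recurrence p_i = a_i*p_{i-1} + p_{i-2}, q_i = a_i*q_{i-1} + q_{i-2} with p_{-2}=0, p_{-1}=1, q_{-2}=1, q_{-1}=0:
  i=0: a_0=1, p_0 = 1*1 + 0 = 1, q_0 = 1*0 + 1 = 1.
  i=1: a_1=3, p_1 = 3*1 + 1 = 4, q_1 = 3*1 + 0 = 3.
  i=2: a_2=5, p_2 = 5*4 + 1 = 21, q_2 = 5*3 + 1 = 16.
  i=3: a_3=7, p_3 = 7*21 + 4 = 151, q_3 = 7*16 + 3 = 115.
  i=4: a_4=3, p_4 = 3*151 + 21 = 474, q_4 = 3*115 + 16 = 361.
  i=5: a_5=5, p_5 = 5*474 + 151 = 2521, q_5 = 5*361 + 115 = 1920.

1/1, 4/3, 21/16, 151/115, 474/361, 2521/1920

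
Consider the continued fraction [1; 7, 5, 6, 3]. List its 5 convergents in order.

1/1, 8/7, 41/36, 254/223, 803/705

Using the convergent recurrence p_i = a_i*p_{i-1} + p_{i-2}, q_i = a_i*q_{i-1} + q_{i-2} with p_{-2}=0, p_{-1}=1, q_{-2}=1, q_{-1}=0:
  i=0: a_0=1, p_0 = 1*1 + 0 = 1, q_0 = 1*0 + 1 = 1.
  i=1: a_1=7, p_1 = 7*1 + 1 = 8, q_1 = 7*1 + 0 = 7.
  i=2: a_2=5, p_2 = 5*8 + 1 = 41, q_2 = 5*7 + 1 = 36.
  i=3: a_3=6, p_3 = 6*41 + 8 = 254, q_3 = 6*36 + 7 = 223.
  i=4: a_4=3, p_4 = 3*254 + 41 = 803, q_4 = 3*223 + 36 = 705.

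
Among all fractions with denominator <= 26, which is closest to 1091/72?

Expand x = 1091/72 as a continued fraction with the Euclidean algorithm:
  1091 = 15*72 + 11, so a_0 = 15.
  72 = 6*11 + 6, so a_1 = 6.
  11 = 1*6 + 5, so a_2 = 1.
  6 = 1*5 + 1, so a_3 = 1.
  5 = 5*1 + 0, so a_4 = 5.
so x = [15; 6, 1, 1, 5].
Convergents (p_i = a_i*p_{i-1} + p_{i-2}, q_i = a_i*q_{i-1} + q_{i-2} with p_{-2}=0, p_{-1}=1, q_{-2}=1, q_{-1}=0), until the denominator exceeds 26:
  i=0: a_0=15, p_0 = 15*1 + 0 = 15, q_0 = 15*0 + 1 = 1.
  i=1: a_1=6, p_1 = 6*15 + 1 = 91, q_1 = 6*1 + 0 = 6.
  i=2: a_2=1, p_2 = 1*91 + 15 = 106, q_2 = 1*6 + 1 = 7.
  i=3: a_3=1, p_3 = 1*106 + 91 = 197, q_3 = 1*7 + 6 = 13.
  i=4: a_4=5, p_4 = 5*197 + 106 = 1091, q_4 = 5*13 + 7 = 72.
q_4 = 72 > 26, so the last convergent with denominator <= 26 is p_3/q_3 = 197/13.
The closest fraction with denominator <= 26 is either p_3/q_3 or the intermediate fraction (k*p_3 + p_2)/(k*q_3 + q_2) with the largest k >= 1 whose denominator stays <= 26; these approach x as k grows, and every other convergent or intermediate fraction in range is farther away.
Largest k: floor((26 - q_2)/q_3) = floor((26 - 7)/13) = 1.
That gives (1*197 + 106)/(1*13 + 7) = 303/20.
Compare the errors: |x - 197/13| = |1091*13 - 197*72|/(72*13) = 1/936, and |x - 303/20| = |1091*20 - 303*72|/(72*20) = 4/1440.
Cross-multiplying, 1*1440 = 1440 < 3744 = 4*936, so 1/936 is smaller: the convergent 197/13 is closer to x than 303/20.

197/13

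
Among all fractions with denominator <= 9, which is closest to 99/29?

Expand x = 99/29 as a continued fraction with the Euclidean algorithm:
  99 = 3*29 + 12, so a_0 = 3.
  29 = 2*12 + 5, so a_1 = 2.
  12 = 2*5 + 2, so a_2 = 2.
  5 = 2*2 + 1, so a_3 = 2.
  2 = 2*1 + 0, so a_4 = 2.
so x = [3; 2, 2, 2, 2].
Convergents (p_i = a_i*p_{i-1} + p_{i-2}, q_i = a_i*q_{i-1} + q_{i-2} with p_{-2}=0, p_{-1}=1, q_{-2}=1, q_{-1}=0), until the denominator exceeds 9:
  i=0: a_0=3, p_0 = 3*1 + 0 = 3, q_0 = 3*0 + 1 = 1.
  i=1: a_1=2, p_1 = 2*3 + 1 = 7, q_1 = 2*1 + 0 = 2.
  i=2: a_2=2, p_2 = 2*7 + 3 = 17, q_2 = 2*2 + 1 = 5.
  i=3: a_3=2, p_3 = 2*17 + 7 = 41, q_3 = 2*5 + 2 = 12.
q_3 = 12 > 9, so the last convergent with denominator <= 9 is p_2/q_2 = 17/5.
The closest fraction with denominator <= 9 is either p_2/q_2 or the intermediate fraction (k*p_2 + p_1)/(k*q_2 + q_1) with the largest k >= 1 whose denominator stays <= 9; these approach x as k grows, and every other convergent or intermediate fraction in range is farther away.
Largest k: floor((9 - q_1)/q_2) = floor((9 - 2)/5) = 1.
That gives (1*17 + 7)/(1*5 + 2) = 24/7.
Compare the errors: |x - 17/5| = |99*5 - 17*29|/(29*5) = 2/145, and |x - 24/7| = |99*7 - 24*29|/(29*7) = 3/203.
Cross-multiplying, 2*203 = 406 < 435 = 3*145, so 2/145 is smaller: the convergent 17/5 is closer to x than 24/7.

17/5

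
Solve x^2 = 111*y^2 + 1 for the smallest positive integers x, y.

First expand sqrt(111) as a continued fraction. With x_i = (sqrt(111) + m_i)/d_i and (m_0, d_0) = (0, 1): a_0 = floor(sqrt(111)) = 10, since 10^2 = 100 <= 111 < 121 = 11^2.
Iterate m_{i+1} = d_i*a_i - m_i, d_{i+1} = (111 - m_{i+1}^2)/d_i, a_{i+1} = floor((a_0 + m_{i+1})/d_{i+1}):
  m_1 = 1*10 - 0 = 10, d_1 = (111 - 10^2)/1 = 11/1 = 11, a_1 = floor((10 + 10)/11) = 1.
  m_2 = 11*1 - 10 = 1, d_2 = (111 - 1^2)/11 = 110/11 = 10, a_2 = floor((10 + 1)/10) = 1.
  m_3 = 10*1 - 1 = 9, d_3 = (111 - 9^2)/10 = 30/10 = 3, a_3 = floor((10 + 9)/3) = 6.
  m_4 = 3*6 - 9 = 9, d_4 = (111 - 9^2)/3 = 30/3 = 10, a_4 = floor((10 + 9)/10) = 1.
  m_5 = 10*1 - 9 = 1, d_5 = (111 - 1^2)/10 = 110/10 = 11, a_5 = floor((10 + 1)/11) = 1.
  m_6 = 11*1 - 1 = 10, d_6 = (111 - 10^2)/11 = 11/11 = 1, a_6 = floor((10 + 10)/1) = 20.
  m_7 = 1*20 - 10 = 10, d_7 = (111 - 10^2)/1 = 11/1 = 11: (m_7, d_7) = (m_1, d_1) = (10, 11), so from here the quotients repeat a_1, ..., a_6; the period length is 6.
So sqrt(111) = [10; (1, 1, 6, 1, 1, 20)] with period length k = 6.
k is even, so the fundamental solution of x^2 - 111y^2 = 1 is (p_{k-1}, q_{k-1}) = (p_5, q_5); compute convergents through index 5.
Convergents (p_i = a_i*p_{i-1} + p_{i-2}, q_i = a_i*q_{i-1} + q_{i-2} with p_{-2}=0, p_{-1}=1, q_{-2}=1, q_{-1}=0):
  i=0: a_0=10, p_0 = 10*1 + 0 = 10, q_0 = 10*0 + 1 = 1.
  i=1: a_1=1, p_1 = 1*10 + 1 = 11, q_1 = 1*1 + 0 = 1.
  i=2: a_2=1, p_2 = 1*11 + 10 = 21, q_2 = 1*1 + 1 = 2.
  i=3: a_3=6, p_3 = 6*21 + 11 = 137, q_3 = 6*2 + 1 = 13.
  i=4: a_4=1, p_4 = 1*137 + 21 = 158, q_4 = 1*13 + 2 = 15.
  i=5: a_5=1, p_5 = 1*158 + 137 = 295, q_5 = 1*15 + 13 = 28.
Check: 295^2 - 111*28^2 = 87025 - 87024 = 1, so (x, y) = (295, 28) solves the equation, and by the theorem it is the least positive solution.

(x, y) = (295, 28)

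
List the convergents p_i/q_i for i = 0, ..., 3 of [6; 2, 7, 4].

6/1, 13/2, 97/15, 401/62

Using the convergent recurrence p_i = a_i*p_{i-1} + p_{i-2}, q_i = a_i*q_{i-1} + q_{i-2} with p_{-2}=0, p_{-1}=1, q_{-2}=1, q_{-1}=0:
  i=0: a_0=6, p_0 = 6*1 + 0 = 6, q_0 = 6*0 + 1 = 1.
  i=1: a_1=2, p_1 = 2*6 + 1 = 13, q_1 = 2*1 + 0 = 2.
  i=2: a_2=7, p_2 = 7*13 + 6 = 97, q_2 = 7*2 + 1 = 15.
  i=3: a_3=4, p_3 = 4*97 + 13 = 401, q_3 = 4*15 + 2 = 62.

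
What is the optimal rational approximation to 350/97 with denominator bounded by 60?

Expand x = 350/97 as a continued fraction with the Euclidean algorithm:
  350 = 3*97 + 59, so a_0 = 3.
  97 = 1*59 + 38, so a_1 = 1.
  59 = 1*38 + 21, so a_2 = 1.
  38 = 1*21 + 17, so a_3 = 1.
  21 = 1*17 + 4, so a_4 = 1.
  17 = 4*4 + 1, so a_5 = 4.
  4 = 4*1 + 0, so a_6 = 4.
so x = [3; 1, 1, 1, 1, 4, 4].
Convergents (p_i = a_i*p_{i-1} + p_{i-2}, q_i = a_i*q_{i-1} + q_{i-2} with p_{-2}=0, p_{-1}=1, q_{-2}=1, q_{-1}=0), until the denominator exceeds 60:
  i=0: a_0=3, p_0 = 3*1 + 0 = 3, q_0 = 3*0 + 1 = 1.
  i=1: a_1=1, p_1 = 1*3 + 1 = 4, q_1 = 1*1 + 0 = 1.
  i=2: a_2=1, p_2 = 1*4 + 3 = 7, q_2 = 1*1 + 1 = 2.
  i=3: a_3=1, p_3 = 1*7 + 4 = 11, q_3 = 1*2 + 1 = 3.
  i=4: a_4=1, p_4 = 1*11 + 7 = 18, q_4 = 1*3 + 2 = 5.
  i=5: a_5=4, p_5 = 4*18 + 11 = 83, q_5 = 4*5 + 3 = 23.
  i=6: a_6=4, p_6 = 4*83 + 18 = 350, q_6 = 4*23 + 5 = 97.
q_6 = 97 > 60, so the last convergent with denominator <= 60 is p_5/q_5 = 83/23.
The closest fraction with denominator <= 60 is either p_5/q_5 or the intermediate fraction (k*p_5 + p_4)/(k*q_5 + q_4) with the largest k >= 1 whose denominator stays <= 60; these approach x as k grows, and every other convergent or intermediate fraction in range is farther away.
Largest k: floor((60 - q_4)/q_5) = floor((60 - 5)/23) = 2.
That gives (2*83 + 18)/(2*23 + 5) = 184/51.
Compare the errors: |x - 83/23| = |350*23 - 83*97|/(97*23) = 1/2231, and |x - 184/51| = |350*51 - 184*97|/(97*51) = 2/4947.
Cross-multiplying, 2*2231 = 4462 < 4947 = 1*4947, so 2/4947 is smaller: the intermediate fraction 184/51 is closer to x than 83/23.

184/51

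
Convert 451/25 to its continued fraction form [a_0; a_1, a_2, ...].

Run the Euclidean algorithm on 451 and 25; the successive quotients are the partial quotients a_0, a_1, ... (each step inverts the fractional part left over by the previous one):
  451 = 18*25 + 1, so a_0 = 18.
  25 = 25*1 + 0, so a_1 = 25.
The remainder reaches 0 after 2 divisions, so the expansion has 2 partial quotients, read off in order.

[18; 25]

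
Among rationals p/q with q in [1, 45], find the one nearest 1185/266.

49/11

Expand x = 1185/266 as a continued fraction with the Euclidean algorithm:
  1185 = 4*266 + 121, so a_0 = 4.
  266 = 2*121 + 24, so a_1 = 2.
  121 = 5*24 + 1, so a_2 = 5.
  24 = 24*1 + 0, so a_3 = 24.
so x = [4; 2, 5, 24].
Convergents (p_i = a_i*p_{i-1} + p_{i-2}, q_i = a_i*q_{i-1} + q_{i-2} with p_{-2}=0, p_{-1}=1, q_{-2}=1, q_{-1}=0), until the denominator exceeds 45:
  i=0: a_0=4, p_0 = 4*1 + 0 = 4, q_0 = 4*0 + 1 = 1.
  i=1: a_1=2, p_1 = 2*4 + 1 = 9, q_1 = 2*1 + 0 = 2.
  i=2: a_2=5, p_2 = 5*9 + 4 = 49, q_2 = 5*2 + 1 = 11.
  i=3: a_3=24, p_3 = 24*49 + 9 = 1185, q_3 = 24*11 + 2 = 266.
q_3 = 266 > 45, so the last convergent with denominator <= 45 is p_2/q_2 = 49/11.
The closest fraction with denominator <= 45 is either p_2/q_2 or the intermediate fraction (k*p_2 + p_1)/(k*q_2 + q_1) with the largest k >= 1 whose denominator stays <= 45; these approach x as k grows, and every other convergent or intermediate fraction in range is farther away.
Largest k: floor((45 - q_1)/q_2) = floor((45 - 2)/11) = 3.
That gives (3*49 + 9)/(3*11 + 2) = 156/35.
Compare the errors: |x - 49/11| = |1185*11 - 49*266|/(266*11) = 1/2926, and |x - 156/35| = |1185*35 - 156*266|/(266*35) = 21/9310.
Cross-multiplying, 1*9310 = 9310 < 61446 = 21*2926, so 1/2926 is smaller: the convergent 49/11 is closer to x than 156/35.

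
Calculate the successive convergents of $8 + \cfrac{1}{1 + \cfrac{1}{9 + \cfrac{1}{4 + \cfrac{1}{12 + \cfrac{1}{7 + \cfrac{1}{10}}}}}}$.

Using the convergent recurrence p_i = a_i*p_{i-1} + p_{i-2}, q_i = a_i*q_{i-1} + q_{i-2} with p_{-2}=0, p_{-1}=1, q_{-2}=1, q_{-1}=0:
  i=0: a_0=8, p_0 = 8*1 + 0 = 8, q_0 = 8*0 + 1 = 1.
  i=1: a_1=1, p_1 = 1*8 + 1 = 9, q_1 = 1*1 + 0 = 1.
  i=2: a_2=9, p_2 = 9*9 + 8 = 89, q_2 = 9*1 + 1 = 10.
  i=3: a_3=4, p_3 = 4*89 + 9 = 365, q_3 = 4*10 + 1 = 41.
  i=4: a_4=12, p_4 = 12*365 + 89 = 4469, q_4 = 12*41 + 10 = 502.
  i=5: a_5=7, p_5 = 7*4469 + 365 = 31648, q_5 = 7*502 + 41 = 3555.
  i=6: a_6=10, p_6 = 10*31648 + 4469 = 320949, q_6 = 10*3555 + 502 = 36052.

8/1, 9/1, 89/10, 365/41, 4469/502, 31648/3555, 320949/36052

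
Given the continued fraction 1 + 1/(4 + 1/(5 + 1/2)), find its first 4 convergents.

1/1, 5/4, 26/21, 57/46

Using the convergent recurrence p_i = a_i*p_{i-1} + p_{i-2}, q_i = a_i*q_{i-1} + q_{i-2} with p_{-2}=0, p_{-1}=1, q_{-2}=1, q_{-1}=0:
  i=0: a_0=1, p_0 = 1*1 + 0 = 1, q_0 = 1*0 + 1 = 1.
  i=1: a_1=4, p_1 = 4*1 + 1 = 5, q_1 = 4*1 + 0 = 4.
  i=2: a_2=5, p_2 = 5*5 + 1 = 26, q_2 = 5*4 + 1 = 21.
  i=3: a_3=2, p_3 = 2*26 + 5 = 57, q_3 = 2*21 + 4 = 46.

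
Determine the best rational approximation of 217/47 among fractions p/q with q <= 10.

37/8

Expand x = 217/47 as a continued fraction with the Euclidean algorithm:
  217 = 4*47 + 29, so a_0 = 4.
  47 = 1*29 + 18, so a_1 = 1.
  29 = 1*18 + 11, so a_2 = 1.
  18 = 1*11 + 7, so a_3 = 1.
  11 = 1*7 + 4, so a_4 = 1.
  7 = 1*4 + 3, so a_5 = 1.
  4 = 1*3 + 1, so a_6 = 1.
  3 = 3*1 + 0, so a_7 = 3.
so x = [4; 1, 1, 1, 1, 1, 1, 3].
Convergents (p_i = a_i*p_{i-1} + p_{i-2}, q_i = a_i*q_{i-1} + q_{i-2} with p_{-2}=0, p_{-1}=1, q_{-2}=1, q_{-1}=0), until the denominator exceeds 10:
  i=0: a_0=4, p_0 = 4*1 + 0 = 4, q_0 = 4*0 + 1 = 1.
  i=1: a_1=1, p_1 = 1*4 + 1 = 5, q_1 = 1*1 + 0 = 1.
  i=2: a_2=1, p_2 = 1*5 + 4 = 9, q_2 = 1*1 + 1 = 2.
  i=3: a_3=1, p_3 = 1*9 + 5 = 14, q_3 = 1*2 + 1 = 3.
  i=4: a_4=1, p_4 = 1*14 + 9 = 23, q_4 = 1*3 + 2 = 5.
  i=5: a_5=1, p_5 = 1*23 + 14 = 37, q_5 = 1*5 + 3 = 8.
  i=6: a_6=1, p_6 = 1*37 + 23 = 60, q_6 = 1*8 + 5 = 13.
q_6 = 13 > 10, so the last convergent with denominator <= 10 is p_5/q_5 = 37/8.
The closest fraction with denominator <= 10 is either p_5/q_5 or the intermediate fraction (k*p_5 + p_4)/(k*q_5 + q_4) with the largest k >= 1 whose denominator stays <= 10; these approach x as k grows, and every other convergent or intermediate fraction in range is farther away.
Largest k: floor((10 - q_4)/q_5) = floor((10 - 5)/8) = 0.
Since k = 0, no intermediate fraction beyond p_5/q_5 has denominator <= 10, so the convergent 37/8 is the closest (its error is |217*8 - 37*47|/(47*8) = 3/376).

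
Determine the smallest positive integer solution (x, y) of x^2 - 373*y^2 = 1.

(x, y) = (52387849, 2712540)

First expand sqrt(373) as a continued fraction. With x_i = (sqrt(373) + m_i)/d_i and (m_0, d_0) = (0, 1): a_0 = floor(sqrt(373)) = 19, since 19^2 = 361 <= 373 < 400 = 20^2.
Iterate m_{i+1} = d_i*a_i - m_i, d_{i+1} = (373 - m_{i+1}^2)/d_i, a_{i+1} = floor((a_0 + m_{i+1})/d_{i+1}):
  m_1 = 1*19 - 0 = 19, d_1 = (373 - 19^2)/1 = 12/1 = 12, a_1 = floor((19 + 19)/12) = 3.
  m_2 = 12*3 - 19 = 17, d_2 = (373 - 17^2)/12 = 84/12 = 7, a_2 = floor((19 + 17)/7) = 5.
  m_3 = 7*5 - 17 = 18, d_3 = (373 - 18^2)/7 = 49/7 = 7, a_3 = floor((19 + 18)/7) = 5.
  m_4 = 7*5 - 18 = 17, d_4 = (373 - 17^2)/7 = 84/7 = 12, a_4 = floor((19 + 17)/12) = 3.
  m_5 = 12*3 - 17 = 19, d_5 = (373 - 19^2)/12 = 12/12 = 1, a_5 = floor((19 + 19)/1) = 38.
  m_6 = 1*38 - 19 = 19, d_6 = (373 - 19^2)/1 = 12/1 = 12: (m_6, d_6) = (m_1, d_1) = (19, 12), so from here the quotients repeat a_1, ..., a_5; the period length is 5.
So sqrt(373) = [19; (3, 5, 5, 3, 38)] with period length k = 5.
k is odd, so (p_{k-1}, q_{k-1}) only solves x^2 - 373y^2 = -1 and the fundamental solution of x^2 - 373y^2 = 1 is (p_{2k-1}, q_{2k-1}) = (p_9, q_9); compute convergents through index 9, running through the period twice.
Convergents (p_i = a_i*p_{i-1} + p_{i-2}, q_i = a_i*q_{i-1} + q_{i-2} with p_{-2}=0, p_{-1}=1, q_{-2}=1, q_{-1}=0):
  i=0: a_0=19, p_0 = 19*1 + 0 = 19, q_0 = 19*0 + 1 = 1.
  i=1: a_1=3, p_1 = 3*19 + 1 = 58, q_1 = 3*1 + 0 = 3.
  i=2: a_2=5, p_2 = 5*58 + 19 = 309, q_2 = 5*3 + 1 = 16.
  i=3: a_3=5, p_3 = 5*309 + 58 = 1603, q_3 = 5*16 + 3 = 83.
  i=4: a_4=3, p_4 = 3*1603 + 309 = 5118, q_4 = 3*83 + 16 = 265.
  i=5: a_5=38, p_5 = 38*5118 + 1603 = 196087, q_5 = 38*265 + 83 = 10153.
  i=6: a_6=3, p_6 = 3*196087 + 5118 = 593379, q_6 = 3*10153 + 265 = 30724.
  i=7: a_7=5, p_7 = 5*593379 + 196087 = 3162982, q_7 = 5*30724 + 10153 = 163773.
  i=8: a_8=5, p_8 = 5*3162982 + 593379 = 16408289, q_8 = 5*163773 + 30724 = 849589.
  i=9: a_9=3, p_9 = 3*16408289 + 3162982 = 52387849, q_9 = 3*849589 + 163773 = 2712540.
Indeed p_4^2 - 373*q_4^2 = 26193924 - 26193925 = -1, not +1.
Check: 52387849^2 - 373*2712540^2 = 2744486722846801 - 2744486722846800 = 1, so (x, y) = (52387849, 2712540) solves the equation, and by the theorem it is the least positive solution.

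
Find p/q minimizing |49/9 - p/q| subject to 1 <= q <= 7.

Expand x = 49/9 as a continued fraction with the Euclidean algorithm:
  49 = 5*9 + 4, so a_0 = 5.
  9 = 2*4 + 1, so a_1 = 2.
  4 = 4*1 + 0, so a_2 = 4.
so x = [5; 2, 4].
Convergents (p_i = a_i*p_{i-1} + p_{i-2}, q_i = a_i*q_{i-1} + q_{i-2} with p_{-2}=0, p_{-1}=1, q_{-2}=1, q_{-1}=0), until the denominator exceeds 7:
  i=0: a_0=5, p_0 = 5*1 + 0 = 5, q_0 = 5*0 + 1 = 1.
  i=1: a_1=2, p_1 = 2*5 + 1 = 11, q_1 = 2*1 + 0 = 2.
  i=2: a_2=4, p_2 = 4*11 + 5 = 49, q_2 = 4*2 + 1 = 9.
q_2 = 9 > 7, so the last convergent with denominator <= 7 is p_1/q_1 = 11/2.
The closest fraction with denominator <= 7 is either p_1/q_1 or the intermediate fraction (k*p_1 + p_0)/(k*q_1 + q_0) with the largest k >= 1 whose denominator stays <= 7; these approach x as k grows, and every other convergent or intermediate fraction in range is farther away.
Largest k: floor((7 - q_0)/q_1) = floor((7 - 1)/2) = 3.
That gives (3*11 + 5)/(3*2 + 1) = 38/7.
Compare the errors: |x - 11/2| = |49*2 - 11*9|/(9*2) = 1/18, and |x - 38/7| = |49*7 - 38*9|/(9*7) = 1/63.
Cross-multiplying, 1*18 = 18 < 63 = 1*63, so 1/63 is smaller: the intermediate fraction 38/7 is closer to x than 11/2.

38/7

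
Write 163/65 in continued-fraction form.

[2; 1, 1, 32]

Run the Euclidean algorithm on 163 and 65; the successive quotients are the partial quotients a_0, a_1, ... (each step inverts the fractional part left over by the previous one):
  163 = 2*65 + 33, so a_0 = 2.
  65 = 1*33 + 32, so a_1 = 1.
  33 = 1*32 + 1, so a_2 = 1.
  32 = 32*1 + 0, so a_3 = 32.
The remainder reaches 0 after 4 divisions, so the expansion has 4 partial quotients, read off in order.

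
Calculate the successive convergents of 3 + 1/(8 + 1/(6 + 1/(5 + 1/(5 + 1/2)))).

Using the convergent recurrence p_i = a_i*p_{i-1} + p_{i-2}, q_i = a_i*q_{i-1} + q_{i-2} with p_{-2}=0, p_{-1}=1, q_{-2}=1, q_{-1}=0:
  i=0: a_0=3, p_0 = 3*1 + 0 = 3, q_0 = 3*0 + 1 = 1.
  i=1: a_1=8, p_1 = 8*3 + 1 = 25, q_1 = 8*1 + 0 = 8.
  i=2: a_2=6, p_2 = 6*25 + 3 = 153, q_2 = 6*8 + 1 = 49.
  i=3: a_3=5, p_3 = 5*153 + 25 = 790, q_3 = 5*49 + 8 = 253.
  i=4: a_4=5, p_4 = 5*790 + 153 = 4103, q_4 = 5*253 + 49 = 1314.
  i=5: a_5=2, p_5 = 2*4103 + 790 = 8996, q_5 = 2*1314 + 253 = 2881.

3/1, 25/8, 153/49, 790/253, 4103/1314, 8996/2881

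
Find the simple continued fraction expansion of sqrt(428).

Write x_i = (sqrt(428) + m_i)/d_i with (m_0, d_0) = (0, 1). a_0 = floor(sqrt(428)) = 20, since 20^2 = 400 <= 428 < 441 = 21^2.
Iterate m_{i+1} = d_i*a_i - m_i, d_{i+1} = (428 - m_{i+1}^2)/d_i, a_{i+1} = floor((a_0 + m_{i+1})/d_{i+1}):
  m_1 = 1*20 - 0 = 20, d_1 = (428 - 20^2)/1 = 28/1 = 28, a_1 = floor((20 + 20)/28) = 1.
  m_2 = 28*1 - 20 = 8, d_2 = (428 - 8^2)/28 = 364/28 = 13, a_2 = floor((20 + 8)/13) = 2.
  m_3 = 13*2 - 8 = 18, d_3 = (428 - 18^2)/13 = 104/13 = 8, a_3 = floor((20 + 18)/8) = 4.
  m_4 = 8*4 - 18 = 14, d_4 = (428 - 14^2)/8 = 232/8 = 29, a_4 = floor((20 + 14)/29) = 1.
  m_5 = 29*1 - 14 = 15, d_5 = (428 - 15^2)/29 = 203/29 = 7, a_5 = floor((20 + 15)/7) = 5.
  m_6 = 7*5 - 15 = 20, d_6 = (428 - 20^2)/7 = 28/7 = 4, a_6 = floor((20 + 20)/4) = 10.
  m_7 = 4*10 - 20 = 20, d_7 = (428 - 20^2)/4 = 28/4 = 7, a_7 = floor((20 + 20)/7) = 5.
  m_8 = 7*5 - 20 = 15, d_8 = (428 - 15^2)/7 = 203/7 = 29, a_8 = floor((20 + 15)/29) = 1.
  m_9 = 29*1 - 15 = 14, d_9 = (428 - 14^2)/29 = 232/29 = 8, a_9 = floor((20 + 14)/8) = 4.
  m_10 = 8*4 - 14 = 18, d_10 = (428 - 18^2)/8 = 104/8 = 13, a_10 = floor((20 + 18)/13) = 2.
  m_11 = 13*2 - 18 = 8, d_11 = (428 - 8^2)/13 = 364/13 = 28, a_11 = floor((20 + 8)/28) = 1.
  m_12 = 28*1 - 8 = 20, d_12 = (428 - 20^2)/28 = 28/28 = 1, a_12 = floor((20 + 20)/1) = 40.
  m_13 = 1*40 - 20 = 20, d_13 = (428 - 20^2)/1 = 28/1 = 28: (m_13, d_13) = (m_1, d_1) = (20, 28), so from here the quotients repeat a_1, ..., a_12; the period length is 12.
Hence the expansion of sqrt(428) is a_0 = 20 followed by the repeating block 1, 2, 4, 1, 5, 10, 5, 1, 4, 2, 1, 40 (period 12).

[20; (1, 2, 4, 1, 5, 10, 5, 1, 4, 2, 1, 40)]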